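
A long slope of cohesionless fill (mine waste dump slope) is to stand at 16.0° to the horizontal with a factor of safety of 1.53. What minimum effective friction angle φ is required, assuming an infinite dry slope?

φ = 23.7°

FS = tanφ/tanβ ⇒ tanφ = FS · tanβ = 1.53 · tan16.0° = 0.4387
φ = arctan(0.4387) = 23.69°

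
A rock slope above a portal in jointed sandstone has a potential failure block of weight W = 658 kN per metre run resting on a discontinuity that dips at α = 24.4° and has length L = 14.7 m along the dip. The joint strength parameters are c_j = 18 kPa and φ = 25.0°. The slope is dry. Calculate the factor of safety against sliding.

Resolving the block weight along and normal to the plane and applying the Mohr–Coulomb strength on the joint:
N' = W cosα = 658·cos24.4° = 599.2 kN/m
Driving force T = W sinα = 658·sin24.4° = 271.8 kN/m
Resisting force R = c_j·L + N'·tanφ = 18·14.7 + 599.2·tan25.0° = 264.6 + 279.4 = 544.0 kN/m
FS = R / T = 544.0 / 271.8 = 2.001

FS = 2.00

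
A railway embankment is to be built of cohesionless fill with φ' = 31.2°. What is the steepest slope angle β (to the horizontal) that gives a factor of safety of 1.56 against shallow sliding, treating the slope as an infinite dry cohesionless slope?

For an infinite dry cohesionless slope FS = tanφ'/tanβ, so tanβ = tanφ' / FS.
tanβ = tan31.2° / 1.56 = 0.6056 / 1.56 = 0.3882
β = arctan(0.3882) = 21.22°

β = 21.2°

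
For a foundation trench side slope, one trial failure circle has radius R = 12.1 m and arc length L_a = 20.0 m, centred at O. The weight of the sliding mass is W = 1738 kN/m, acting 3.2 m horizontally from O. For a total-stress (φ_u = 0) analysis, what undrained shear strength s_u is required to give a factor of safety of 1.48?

FS = s_u·L_a·R / (W·d), so s_u = FS·W·d / (L_a·R).
s_u = 1.48·1738·3.2 / (20.00·12.1) = 8231.2 / 242.00 = 34.01 kPa

s_u = 34.0 kPa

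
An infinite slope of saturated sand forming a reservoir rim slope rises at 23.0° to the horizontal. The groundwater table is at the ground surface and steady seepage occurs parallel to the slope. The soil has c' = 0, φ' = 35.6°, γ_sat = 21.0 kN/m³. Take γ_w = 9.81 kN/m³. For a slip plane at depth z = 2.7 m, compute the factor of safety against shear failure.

FS = 0.90

With seepage parallel to the slope and the water table at the surface, the effective normal stress on the slip plane uses the buoyant unit weight γ' = γ_sat − γ_w while the driving shear stress uses γ_sat:
FS = [c' + γ' z cos²β tanφ'] / [γ_sat z sinβ cosβ]
(For c' = 0 this reduces to FS = (γ'/γ_sat)·tanφ'/tanβ.)
γ' = 21.0 − 9.81 = 11.19 kN/m³
Numerator = 0.0 + 11.19·2.7·cos²23.0°·tan35.6° = 0.0 + 11.19·2.7·0.8473·0.7159 = 18.328 kPa
Denominator = 21.0·2.7·sin23.0°·cos23.0° = 21.0·2.7·0.3907·0.9205 = 20.393 kPa
FS = 18.328 / 20.393 = 0.899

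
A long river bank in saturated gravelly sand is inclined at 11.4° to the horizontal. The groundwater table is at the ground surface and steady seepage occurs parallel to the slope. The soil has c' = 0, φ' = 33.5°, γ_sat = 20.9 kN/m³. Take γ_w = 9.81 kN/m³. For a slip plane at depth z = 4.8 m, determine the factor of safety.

FS = 1.74

With seepage parallel to the slope and the water table at the surface, the effective normal stress on the slip plane uses the buoyant unit weight γ' = γ_sat − γ_w while the driving shear stress uses γ_sat:
FS = [c' + γ' z cos²β tanφ'] / [γ_sat z sinβ cosβ]
(For c' = 0 this reduces to FS = (γ'/γ_sat)·tanφ'/tanβ.)
γ' = 20.9 − 9.81 = 11.09 kN/m³
Numerator = 0.0 + 11.09·4.8·cos²11.4°·tan33.5° = 0.0 + 11.09·4.8·0.9609·0.6619 = 33.857 kPa
Denominator = 20.9·4.8·sin11.4°·cos11.4° = 20.9·4.8·0.1977·0.9803 = 19.438 kPa
FS = 33.857 / 19.438 = 1.742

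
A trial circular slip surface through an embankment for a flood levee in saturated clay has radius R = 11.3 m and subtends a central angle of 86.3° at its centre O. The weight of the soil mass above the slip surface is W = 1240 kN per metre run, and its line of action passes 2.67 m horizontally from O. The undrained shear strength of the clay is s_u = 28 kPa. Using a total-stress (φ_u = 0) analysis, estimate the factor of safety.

FS = 1.63

Taking moments about the centre O, the resisting moment is provided by the undrained shear strength acting along the arc:
Arc length L_a = R·θ = 11.3·(86.3°·π/180) = 11.3·1.5062 = 17.02 m
M_R = s_u·L_a·R = 28·17.02·11.3 = 5385.2 kN·m/m
M_D = W·d = 1240·2.67 = 3310.8 kN·m/m
FS = M_R / M_D = 5385.2 / 3310.8 = 1.627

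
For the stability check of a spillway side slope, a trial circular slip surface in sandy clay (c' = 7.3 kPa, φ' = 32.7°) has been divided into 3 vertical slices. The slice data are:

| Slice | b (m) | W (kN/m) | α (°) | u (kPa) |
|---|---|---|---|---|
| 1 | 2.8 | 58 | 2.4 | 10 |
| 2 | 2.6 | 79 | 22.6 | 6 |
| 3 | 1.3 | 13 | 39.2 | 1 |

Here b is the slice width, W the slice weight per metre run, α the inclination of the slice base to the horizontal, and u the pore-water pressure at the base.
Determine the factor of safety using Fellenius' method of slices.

Ordinary method of slices: FS = Σ[c'·Δl_i + (W_i cosα_i − u_i·Δl_i)·tanφ'] / Σ W_i sinα_i, with Δl_i = b_i / cosα_i.
Slice 1: Δl = 2.8/cos2.4° = 2.802 m; N'_1 = 58·cos2.4° − 10·2.802 = 29.9; c'Δl = 20.46; W sinα = 2.4
Slice 2: Δl = 2.6/cos22.6° = 2.816 m; N'_2 = 79·cos22.6° − 6·2.816 = 56.0; c'Δl = 20.56; W sinα = 30.4
Slice 3: Δl = 1.3/cos39.2° = 1.678 m; N'_3 = 13·cos39.2° − 1·1.678 = 8.4; c'Δl = 12.25; W sinα = 8.2
Σc'Δl = 53.3 kN/m; ΣN' = 94.4 kN/m; ΣW sinα = 41.0 kN/m
Resisting = 53.3 + 94.4·tan32.7° = 53.3 + 60.6 = 113.8 kN/m
FS = 113.8 / 41.0 = 2.776

FS = 2.78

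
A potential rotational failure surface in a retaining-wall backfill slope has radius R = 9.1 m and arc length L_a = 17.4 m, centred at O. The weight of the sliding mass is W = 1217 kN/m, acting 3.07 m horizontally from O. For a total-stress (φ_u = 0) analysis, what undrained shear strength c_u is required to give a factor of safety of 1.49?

FS = c_u·L_a·R / (W·d), so c_u = FS·W·d / (L_a·R).
c_u = 1.49·1217·3.07 / (17.40·9.1) = 5566.9 / 158.34 = 35.16 kPa

c_u = 35.2 kPa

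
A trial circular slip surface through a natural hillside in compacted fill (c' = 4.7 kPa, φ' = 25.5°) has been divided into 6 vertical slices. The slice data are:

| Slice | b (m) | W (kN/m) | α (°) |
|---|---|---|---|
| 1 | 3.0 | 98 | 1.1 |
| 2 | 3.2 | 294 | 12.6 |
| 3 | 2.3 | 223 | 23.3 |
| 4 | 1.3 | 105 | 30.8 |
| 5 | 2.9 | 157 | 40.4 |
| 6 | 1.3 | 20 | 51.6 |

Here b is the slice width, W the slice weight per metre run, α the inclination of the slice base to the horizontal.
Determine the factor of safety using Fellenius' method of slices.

FS = 1.42

Ordinary method of slices: FS = Σ[c'·Δl_i + (W_i cosα_i)·tanφ'] / Σ W_i sinα_i, with Δl_i = b_i / cosα_i.
Slice 1: Δl = 3.0/cos1.1° = 3.001 m; N'_1 = 98·cos1.1° = 98.0; c'Δl = 14.10; W sinα = 1.9
Slice 2: Δl = 3.2/cos12.6° = 3.279 m; N'_2 = 294·cos12.6° = 286.9; c'Δl = 15.41; W sinα = 64.1
Slice 3: Δl = 2.3/cos23.3° = 2.504 m; N'_3 = 223·cos23.3° = 204.8; c'Δl = 11.77; W sinα = 88.2
Slice 4: Δl = 1.3/cos30.8° = 1.513 m; N'_4 = 105·cos30.8° = 90.2; c'Δl = 7.11; W sinα = 53.8
Slice 5: Δl = 2.9/cos40.4° = 3.808 m; N'_5 = 157·cos40.4° = 119.6; c'Δl = 17.90; W sinα = 101.8
Slice 6: Δl = 1.3/cos51.6° = 2.093 m; N'_6 = 20·cos51.6° = 12.4; c'Δl = 9.84; W sinα = 15.7
Σc'Δl = 76.1 kN/m; ΣN' = 811.9 kN/m; ΣW sinα = 325.4 kN/m
Resisting = 76.1 + 811.9·tan25.5° = 76.1 + 387.3 = 463.4 kN/m
FS = 463.4 / 325.4 = 1.424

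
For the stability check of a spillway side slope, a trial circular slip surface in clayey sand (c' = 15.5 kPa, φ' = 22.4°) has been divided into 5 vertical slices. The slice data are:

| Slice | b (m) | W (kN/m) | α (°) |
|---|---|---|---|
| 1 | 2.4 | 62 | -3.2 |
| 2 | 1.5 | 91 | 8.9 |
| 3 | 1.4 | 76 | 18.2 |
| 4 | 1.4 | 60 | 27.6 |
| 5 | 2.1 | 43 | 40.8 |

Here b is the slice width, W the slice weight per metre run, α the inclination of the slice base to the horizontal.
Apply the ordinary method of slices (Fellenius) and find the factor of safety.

FS = 3.09

Ordinary method of slices: FS = Σ[c'·Δl_i + (W_i cosα_i)·tanφ'] / Σ W_i sinα_i, with Δl_i = b_i / cosα_i.
Slice 1: Δl = 2.4/cos(-3.2°) = 2.404 m; N'_1 = 62·cos(-3.2°) = 61.9; c'Δl = 37.26; W sinα = -3.5
Slice 2: Δl = 1.5/cos8.9° = 1.518 m; N'_2 = 91·cos8.9° = 89.9; c'Δl = 23.53; W sinα = 14.1
Slice 3: Δl = 1.4/cos18.2° = 1.474 m; N'_3 = 76·cos18.2° = 72.2; c'Δl = 22.84; W sinα = 23.7
Slice 4: Δl = 1.4/cos27.6° = 1.580 m; N'_4 = 60·cos27.6° = 53.2; c'Δl = 24.49; W sinα = 27.8
Slice 5: Δl = 2.1/cos40.8° = 2.774 m; N'_5 = 43·cos40.8° = 32.6; c'Δl = 43.00; W sinα = 28.1
Σc'Δl = 151.1 kN/m; ΣN' = 309.7 kN/m; ΣW sinα = 90.3 kN/m
Resisting = 151.1 + 309.7·tan22.4° = 151.1 + 127.7 = 278.8 kN/m
FS = 278.8 / 90.3 = 3.089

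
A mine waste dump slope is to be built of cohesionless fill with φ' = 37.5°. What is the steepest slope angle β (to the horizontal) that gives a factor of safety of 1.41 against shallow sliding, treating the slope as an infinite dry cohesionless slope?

β = 28.6°

For an infinite dry cohesionless slope FS = tanφ'/tanβ, so tanβ = tanφ' / FS.
tanβ = tan37.5° / 1.41 = 0.7673 / 1.41 = 0.5442
β = arctan(0.5442) = 28.56°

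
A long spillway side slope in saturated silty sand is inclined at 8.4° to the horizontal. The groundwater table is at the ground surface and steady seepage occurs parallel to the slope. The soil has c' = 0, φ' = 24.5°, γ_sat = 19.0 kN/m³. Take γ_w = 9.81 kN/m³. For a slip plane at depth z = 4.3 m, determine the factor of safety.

With seepage parallel to the slope and the water table at the surface, the effective normal stress on the slip plane uses the buoyant unit weight γ' = γ_sat − γ_w while the driving shear stress uses γ_sat:
FS = [c' + γ' z cos²β tanφ'] / [γ_sat z sinβ cosβ]
(For c' = 0 this reduces to FS = (γ'/γ_sat)·tanφ'/tanβ.)
γ' = 19.0 − 9.81 = 9.19 kN/m³
Numerator = 0.0 + 9.19·4.3·cos²8.4°·tan24.5° = 0.0 + 9.19·4.3·0.9787·0.4557 = 17.625 kPa
Denominator = 19.0·4.3·sin8.4°·cos8.4° = 19.0·4.3·0.1461·0.9893 = 11.807 kPa
FS = 17.625 / 11.807 = 1.493

FS = 1.49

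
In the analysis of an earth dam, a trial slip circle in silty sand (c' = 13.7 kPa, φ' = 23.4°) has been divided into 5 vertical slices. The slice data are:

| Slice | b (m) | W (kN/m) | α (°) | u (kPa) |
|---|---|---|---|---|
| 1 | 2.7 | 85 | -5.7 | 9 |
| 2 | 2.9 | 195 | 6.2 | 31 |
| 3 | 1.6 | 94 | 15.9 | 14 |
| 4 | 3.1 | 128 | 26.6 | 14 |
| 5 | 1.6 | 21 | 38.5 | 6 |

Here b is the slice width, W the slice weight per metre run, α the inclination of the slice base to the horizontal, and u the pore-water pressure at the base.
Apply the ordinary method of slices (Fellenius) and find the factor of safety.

FS = 2.81

Ordinary method of slices: FS = Σ[c'·Δl_i + (W_i cosα_i − u_i·Δl_i)·tanφ'] / Σ W_i sinα_i, with Δl_i = b_i / cosα_i.
Slice 1: Δl = 2.7/cos(-5.7°) = 2.713 m; N'_1 = 85·cos(-5.7°) − 9·2.713 = 60.2; c'Δl = 37.17; W sinα = -8.4
Slice 2: Δl = 2.9/cos6.2° = 2.917 m; N'_2 = 195·cos6.2° − 31·2.917 = 103.4; c'Δl = 39.96; W sinα = 21.1
Slice 3: Δl = 1.6/cos15.9° = 1.664 m; N'_3 = 94·cos15.9° − 14·1.664 = 67.1; c'Δl = 22.79; W sinα = 25.8
Slice 4: Δl = 3.1/cos26.6° = 3.467 m; N'_4 = 128·cos26.6° − 14·3.467 = 65.9; c'Δl = 47.50; W sinα = 57.3
Slice 5: Δl = 1.6/cos38.5° = 2.044 m; N'_5 = 21·cos38.5° − 6·2.044 = 4.2; c'Δl = 28.01; W sinα = 13.1
Σc'Δl = 175.4 kN/m; ΣN' = 300.8 kN/m; ΣW sinα = 108.8 kN/m
Resisting = 175.4 + 300.8·tan23.4° = 175.4 + 130.2 = 305.6 kN/m
FS = 305.6 / 108.8 = 2.810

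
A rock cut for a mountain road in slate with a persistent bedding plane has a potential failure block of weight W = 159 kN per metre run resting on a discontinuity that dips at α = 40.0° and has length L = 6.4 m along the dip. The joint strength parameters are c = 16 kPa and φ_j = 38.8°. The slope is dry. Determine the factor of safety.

FS = 1.96

Resolving the block weight along and normal to the plane and applying the Mohr–Coulomb strength on the joint:
N' = W cosα = 159·cos40.0° = 121.8 kN/m
Driving force T = W sinα = 159·sin40.0° = 102.2 kN/m
Resisting force R = c·L + N'·tanφ_j = 16·6.4 + 121.8·tan38.8° = 102.4 + 97.9 = 200.3 kN/m
FS = R / T = 200.3 / 102.2 = 1.960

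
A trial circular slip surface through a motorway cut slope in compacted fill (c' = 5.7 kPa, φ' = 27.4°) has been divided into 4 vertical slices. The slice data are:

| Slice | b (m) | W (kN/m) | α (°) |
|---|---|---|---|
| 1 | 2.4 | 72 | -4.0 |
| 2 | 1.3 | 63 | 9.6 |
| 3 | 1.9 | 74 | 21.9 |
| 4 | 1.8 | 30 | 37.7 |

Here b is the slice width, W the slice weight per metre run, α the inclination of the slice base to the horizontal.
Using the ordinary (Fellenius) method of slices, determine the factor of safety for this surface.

Ordinary method of slices: FS = Σ[c'·Δl_i + (W_i cosα_i)·tanφ'] / Σ W_i sinα_i, with Δl_i = b_i / cosα_i.
Slice 1: Δl = 2.4/cos(-4.0°) = 2.406 m; N'_1 = 72·cos(-4.0°) = 71.8; c'Δl = 13.71; W sinα = -5.0
Slice 2: Δl = 1.3/cos9.6° = 1.318 m; N'_2 = 63·cos9.6° = 62.1; c'Δl = 7.52; W sinα = 10.5
Slice 3: Δl = 1.9/cos21.9° = 2.048 m; N'_3 = 74·cos21.9° = 68.7; c'Δl = 11.67; W sinα = 27.6
Slice 4: Δl = 1.8/cos37.7° = 2.275 m; N'_4 = 30·cos37.7° = 23.7; c'Δl = 12.97; W sinα = 18.3
Σc'Δl = 45.9 kN/m; ΣN' = 226.3 kN/m; ΣW sinα = 51.4 kN/m
Resisting = 45.9 + 226.3·tan27.4° = 45.9 + 117.3 = 163.2 kN/m
FS = 163.2 / 51.4 = 3.173

FS = 3.17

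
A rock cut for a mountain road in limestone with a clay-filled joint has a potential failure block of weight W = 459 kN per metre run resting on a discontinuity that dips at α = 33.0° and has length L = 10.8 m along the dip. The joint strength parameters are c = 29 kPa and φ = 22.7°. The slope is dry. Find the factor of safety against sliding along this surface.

Resolving the block weight along and normal to the plane and applying the Mohr–Coulomb strength on the joint:
N' = W cosα = 459·cos33.0° = 384.9 kN/m
Driving force T = W sinα = 459·sin33.0° = 250.0 kN/m
Resisting force R = c·L + N'·tanφ = 29·10.8 + 384.9·tan22.7° = 313.2 + 161.0 = 474.2 kN/m
FS = R / T = 474.2 / 250.0 = 1.897

FS = 1.90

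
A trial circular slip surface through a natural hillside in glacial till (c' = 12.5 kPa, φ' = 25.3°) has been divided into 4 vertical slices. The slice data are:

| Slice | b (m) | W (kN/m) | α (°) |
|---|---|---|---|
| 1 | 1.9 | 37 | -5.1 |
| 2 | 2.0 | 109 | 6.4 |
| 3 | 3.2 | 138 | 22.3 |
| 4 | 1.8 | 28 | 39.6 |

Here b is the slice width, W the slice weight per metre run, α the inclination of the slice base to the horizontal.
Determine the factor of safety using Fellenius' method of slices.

Ordinary method of slices: FS = Σ[c'·Δl_i + (W_i cosα_i)·tanφ'] / Σ W_i sinα_i, with Δl_i = b_i / cosα_i.
Slice 1: Δl = 1.9/cos(-5.1°) = 1.908 m; N'_1 = 37·cos(-5.1°) = 36.9; c'Δl = 23.84; W sinα = -3.3
Slice 2: Δl = 2.0/cos6.4° = 2.013 m; N'_2 = 109·cos6.4° = 108.3; c'Δl = 25.16; W sinα = 12.2
Slice 3: Δl = 3.2/cos22.3° = 3.459 m; N'_3 = 138·cos22.3° = 127.7; c'Δl = 43.23; W sinα = 52.4
Slice 4: Δl = 1.8/cos39.6° = 2.336 m; N'_4 = 28·cos39.6° = 21.6; c'Δl = 29.20; W sinα = 17.8
Σc'Δl = 121.4 kN/m; ΣN' = 294.4 kN/m; ΣW sinα = 79.1 kN/m
Resisting = 121.4 + 294.4·tan25.3° = 121.4 + 139.2 = 260.6 kN/m
FS = 260.6 / 79.1 = 3.296

FS = 3.30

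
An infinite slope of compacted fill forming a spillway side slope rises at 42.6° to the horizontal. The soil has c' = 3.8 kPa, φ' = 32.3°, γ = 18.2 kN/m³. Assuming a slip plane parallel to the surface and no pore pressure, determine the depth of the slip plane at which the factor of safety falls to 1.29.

Setting FS = 1.29 in FS = [c' + γz cos²β tanφ'] / [γz sinβ cosβ] and solving for z:
z = c' / [γ cosβ (FS·sinβ − cosβ·tanφ')]
  = 3.8 / [18.2·cos42.6°·(1.29·sin42.6° − cos42.6°·tan32.3°)]
  = 3.8 / [18.2·0.7361·(1.29·0.6769 − 0.7361·0.6322)]
  = 3.8 / 5.4637 = 0.696 m

z = 0.70 m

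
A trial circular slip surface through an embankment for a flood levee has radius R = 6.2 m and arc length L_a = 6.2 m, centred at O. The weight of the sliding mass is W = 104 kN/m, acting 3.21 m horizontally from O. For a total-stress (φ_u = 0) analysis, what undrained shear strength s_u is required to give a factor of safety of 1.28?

s_u = 11.1 kPa

FS = s_u·L_a·R / (W·d), so s_u = FS·W·d / (L_a·R).
s_u = 1.28·104·3.21 / (6.20·6.2) = 427.3 / 38.44 = 11.12 kPa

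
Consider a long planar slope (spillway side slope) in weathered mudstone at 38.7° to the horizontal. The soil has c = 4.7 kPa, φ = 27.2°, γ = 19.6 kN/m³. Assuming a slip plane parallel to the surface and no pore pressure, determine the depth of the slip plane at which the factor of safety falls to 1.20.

Setting FS = 1.20 in FS = [c + γz cos²β tanφ] / [γz sinβ cosβ] and solving for z:
z = c / [γ cosβ (FS·sinβ − cosβ·tanφ)]
  = 4.7 / [19.6·cos38.7°·(1.20·sin38.7° − cos38.7°·tan27.2°)]
  = 4.7 / [19.6·0.7804·(1.20·0.6252 − 0.7804·0.5139)]
  = 4.7 / 5.3416 = 0.880 m

z = 0.88 m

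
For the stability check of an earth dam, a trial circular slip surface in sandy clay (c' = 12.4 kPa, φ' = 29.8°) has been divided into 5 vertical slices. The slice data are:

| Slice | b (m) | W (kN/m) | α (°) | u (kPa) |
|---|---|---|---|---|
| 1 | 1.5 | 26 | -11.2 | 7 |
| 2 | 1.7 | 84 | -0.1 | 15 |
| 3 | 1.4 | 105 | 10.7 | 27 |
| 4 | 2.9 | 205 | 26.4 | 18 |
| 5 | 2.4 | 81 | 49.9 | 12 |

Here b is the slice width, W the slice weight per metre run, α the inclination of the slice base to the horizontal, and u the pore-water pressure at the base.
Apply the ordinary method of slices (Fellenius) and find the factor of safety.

Ordinary method of slices: FS = Σ[c'·Δl_i + (W_i cosα_i − u_i·Δl_i)·tanφ'] / Σ W_i sinα_i, with Δl_i = b_i / cosα_i.
Slice 1: Δl = 1.5/cos(-11.2°) = 1.529 m; N'_1 = 26·cos(-11.2°) − 7·1.529 = 14.8; c'Δl = 18.96; W sinα = -5.1
Slice 2: Δl = 1.7/cos(-0.1°) = 1.700 m; N'_2 = 84·cos(-0.1°) − 15·1.700 = 58.5; c'Δl = 21.08; W sinα = -0.1
Slice 3: Δl = 1.4/cos10.7° = 1.425 m; N'_3 = 105·cos10.7° − 27·1.425 = 64.7; c'Δl = 17.67; W sinα = 19.5
Slice 4: Δl = 2.9/cos26.4° = 3.238 m; N'_4 = 205·cos26.4° − 18·3.238 = 125.3; c'Δl = 40.15; W sinα = 91.2
Slice 5: Δl = 2.4/cos49.9° = 3.726 m; N'_5 = 81·cos49.9° − 12·3.726 = 7.5; c'Δl = 46.20; W sinα = 62.0
Σc'Δl = 144.1 kN/m; ΣN' = 270.8 kN/m; ΣW sinα = 167.4 kN/m
Resisting = 144.1 + 270.8·tan29.8° = 144.1 + 155.1 = 299.2 kN/m
FS = 299.2 / 167.4 = 1.787

FS = 1.79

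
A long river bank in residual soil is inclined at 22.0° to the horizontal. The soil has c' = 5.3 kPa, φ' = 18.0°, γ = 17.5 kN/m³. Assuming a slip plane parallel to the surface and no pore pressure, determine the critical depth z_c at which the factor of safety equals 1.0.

Setting FS = 1.00 in FS = [c' + γz cos²β tanφ'] / [γz sinβ cosβ] and solving for z:
z = c' / [γ cosβ (FS·sinβ − cosβ·tanφ')]
  = 5.3 / [17.5·cos22.0°·(1.00·sin22.0° − cos22.0°·tan18.0°)]
  = 5.3 / [17.5·0.9272·(1.00·0.3746 − 0.9272·0.3249)]
  = 5.3 / 1.1901 = 4.453 m

z_c = 4.45 m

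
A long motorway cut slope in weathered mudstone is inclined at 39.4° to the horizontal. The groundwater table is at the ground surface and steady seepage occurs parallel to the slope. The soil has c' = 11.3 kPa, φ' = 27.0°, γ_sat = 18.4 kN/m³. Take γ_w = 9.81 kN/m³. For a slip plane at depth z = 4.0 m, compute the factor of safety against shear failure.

FS = 0.60

With seepage parallel to the slope and the water table at the surface, the effective normal stress on the slip plane uses the buoyant unit weight γ' = γ_sat − γ_w while the driving shear stress uses γ_sat:
FS = [c' + γ' z cos²β tanφ'] / [γ_sat z sinβ cosβ]
γ' = 18.4 − 9.81 = 8.59 kN/m³
Numerator = 11.3 + 8.59·4.0·cos²39.4°·tan27.0° = 11.3 + 8.59·4.0·0.5971·0.5095 = 21.754 kPa
Denominator = 18.4·4.0·sin39.4°·cos39.4° = 18.4·4.0·0.6347·0.7727 = 36.099 kPa
FS = 21.754 / 36.099 = 0.603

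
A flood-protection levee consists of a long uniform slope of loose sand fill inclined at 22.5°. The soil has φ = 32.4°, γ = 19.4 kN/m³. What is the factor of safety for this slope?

For a dry cohesionless infinite slope the factor of safety is FS = tanφ / tanβ.
FS = tan32.4° / tan22.5° = 0.6346 / 0.4142 = 1.532

FS = 1.53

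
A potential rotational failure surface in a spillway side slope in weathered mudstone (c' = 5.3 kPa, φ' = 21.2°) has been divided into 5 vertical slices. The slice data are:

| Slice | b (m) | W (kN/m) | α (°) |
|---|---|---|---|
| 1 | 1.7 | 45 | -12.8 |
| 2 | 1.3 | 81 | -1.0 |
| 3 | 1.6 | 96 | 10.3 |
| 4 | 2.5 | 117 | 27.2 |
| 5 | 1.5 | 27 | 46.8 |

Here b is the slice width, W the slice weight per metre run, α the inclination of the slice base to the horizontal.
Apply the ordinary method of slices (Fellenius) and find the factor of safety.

Ordinary method of slices: FS = Σ[c'·Δl_i + (W_i cosα_i)·tanφ'] / Σ W_i sinα_i, with Δl_i = b_i / cosα_i.
Slice 1: Δl = 1.7/cos(-12.8°) = 1.743 m; N'_1 = 45·cos(-12.8°) = 43.9; c'Δl = 9.24; W sinα = -10.0
Slice 2: Δl = 1.3/cos(-1.0°) = 1.300 m; N'_2 = 81·cos(-1.0°) = 81.0; c'Δl = 6.89; W sinα = -1.4
Slice 3: Δl = 1.6/cos10.3° = 1.626 m; N'_3 = 96·cos10.3° = 94.5; c'Δl = 8.62; W sinα = 17.2
Slice 4: Δl = 2.5/cos27.2° = 2.811 m; N'_4 = 117·cos27.2° = 104.1; c'Δl = 14.90; W sinα = 53.5
Slice 5: Δl = 1.5/cos46.8° = 2.191 m; N'_5 = 27·cos46.8° = 18.5; c'Δl = 11.61; W sinα = 19.7
Σc'Δl = 51.3 kN/m; ΣN' = 341.9 kN/m; ΣW sinα = 78.9 kN/m
Resisting = 51.3 + 341.9·tan21.2° = 51.3 + 132.6 = 183.9 kN/m
FS = 183.9 / 78.9 = 2.329

FS = 2.33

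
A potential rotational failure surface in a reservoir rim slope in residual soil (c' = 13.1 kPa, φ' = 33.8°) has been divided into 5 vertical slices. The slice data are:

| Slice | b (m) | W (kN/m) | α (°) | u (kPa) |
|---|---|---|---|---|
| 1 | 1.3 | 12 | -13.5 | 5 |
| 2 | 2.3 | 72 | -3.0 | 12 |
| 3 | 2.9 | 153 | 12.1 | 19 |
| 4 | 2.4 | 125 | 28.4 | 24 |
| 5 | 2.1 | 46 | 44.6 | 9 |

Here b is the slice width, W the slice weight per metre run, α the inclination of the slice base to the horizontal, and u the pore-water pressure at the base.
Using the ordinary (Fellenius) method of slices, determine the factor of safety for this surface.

Ordinary method of slices: FS = Σ[c'·Δl_i + (W_i cosα_i − u_i·Δl_i)·tanφ'] / Σ W_i sinα_i, with Δl_i = b_i / cosα_i.
Slice 1: Δl = 1.3/cos(-13.5°) = 1.337 m; N'_1 = 12·cos(-13.5°) − 5·1.337 = 5.0; c'Δl = 17.51; W sinα = -2.8
Slice 2: Δl = 2.3/cos(-3.0°) = 2.303 m; N'_2 = 72·cos(-3.0°) − 12·2.303 = 44.3; c'Δl = 30.17; W sinα = -3.8
Slice 3: Δl = 2.9/cos12.1° = 2.966 m; N'_3 = 153·cos12.1° − 19·2.966 = 93.2; c'Δl = 38.85; W sinα = 32.1
Slice 4: Δl = 2.4/cos28.4° = 2.728 m; N'_4 = 125·cos28.4° − 24·2.728 = 44.5; c'Δl = 35.74; W sinα = 59.5
Slice 5: Δl = 2.1/cos44.6° = 2.949 m; N'_5 = 46·cos44.6° − 9·2.949 = 6.2; c'Δl = 38.64; W sinα = 32.3
Σc'Δl = 160.9 kN/m; ΣN' = 193.2 kN/m; ΣW sinα = 117.3 kN/m
Resisting = 160.9 + 193.2·tan33.8° = 160.9 + 129.3 = 290.2 kN/m
FS = 290.2 / 117.3 = 2.475

FS = 2.48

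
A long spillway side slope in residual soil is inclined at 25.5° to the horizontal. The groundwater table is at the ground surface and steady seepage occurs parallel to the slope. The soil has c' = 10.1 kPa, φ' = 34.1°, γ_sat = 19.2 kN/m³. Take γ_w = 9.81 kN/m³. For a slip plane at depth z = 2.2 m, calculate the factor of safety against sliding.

FS = 1.31

With seepage parallel to the slope and the water table at the surface, the effective normal stress on the slip plane uses the buoyant unit weight γ' = γ_sat − γ_w while the driving shear stress uses γ_sat:
FS = [c' + γ' z cos²β tanφ'] / [γ_sat z sinβ cosβ]
γ' = 19.2 − 9.81 = 9.39 kN/m³
Numerator = 10.1 + 9.39·2.2·cos²25.5°·tan34.1° = 10.1 + 9.39·2.2·0.8147·0.6771 = 21.494 kPa
Denominator = 19.2·2.2·sin25.5°·cos25.5° = 19.2·2.2·0.4305·0.9026 = 16.413 kPa
FS = 21.494 / 16.413 = 1.310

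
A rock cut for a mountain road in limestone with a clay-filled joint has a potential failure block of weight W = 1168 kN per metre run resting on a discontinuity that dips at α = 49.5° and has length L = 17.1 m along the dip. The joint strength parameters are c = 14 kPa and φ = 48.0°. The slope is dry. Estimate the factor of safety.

Resolving the block weight along and normal to the plane and applying the Mohr–Coulomb strength on the joint:
N' = W cosα = 1168·cos49.5° = 758.6 kN/m
Driving force T = W sinα = 1168·sin49.5° = 888.2 kN/m
Resisting force R = c·L + N'·tanφ = 14·17.1 + 758.6·tan48.0° = 239.4 + 842.5 = 1081.9 kN/m
FS = R / T = 1081.9 / 888.2 = 1.218

FS = 1.22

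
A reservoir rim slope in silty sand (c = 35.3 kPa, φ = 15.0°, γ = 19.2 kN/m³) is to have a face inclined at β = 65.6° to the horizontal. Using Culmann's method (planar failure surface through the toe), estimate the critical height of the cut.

Culmann's analysis gives the critical failure plane at α_cr = (β + φ)/2 = (65.6 + 15.0)/2 = 40.3°, and the critical height
H_c = (4c/γ) · sinβ cosφ / [1 − cos(β − φ)]
    = (4·35.3/19.2) · sin65.6°·cos15.0° / [1 − cos(50.6°)]
    = 7.354 · 0.9107·0.9659 / [1 − 0.6347]
    = 7.354 · 0.8797 / 0.3653
    = 17.71 m

H_c = 17.71 m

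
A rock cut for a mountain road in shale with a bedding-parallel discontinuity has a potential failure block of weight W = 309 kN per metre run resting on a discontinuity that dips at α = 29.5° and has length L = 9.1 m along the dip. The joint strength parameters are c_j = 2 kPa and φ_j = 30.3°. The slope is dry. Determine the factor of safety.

FS = 1.15

Resolving the block weight along and normal to the plane and applying the Mohr–Coulomb strength on the joint:
N' = W cosα = 309·cos29.5° = 268.9 kN/m
Driving force T = W sinα = 309·sin29.5° = 152.2 kN/m
Resisting force R = c_j·L + N'·tanφ_j = 2·9.1 + 268.9·tan30.3° = 18.2 + 157.2 = 175.4 kN/m
FS = R / T = 175.4 / 152.2 = 1.152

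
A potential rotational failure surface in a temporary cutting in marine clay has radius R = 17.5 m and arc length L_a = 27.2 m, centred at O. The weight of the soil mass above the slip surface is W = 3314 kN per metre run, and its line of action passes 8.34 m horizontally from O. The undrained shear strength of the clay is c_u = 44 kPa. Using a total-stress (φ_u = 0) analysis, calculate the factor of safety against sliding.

FS = 0.76

Taking moments about the centre O, the resisting moment is provided by the undrained shear strength acting along the arc:
M_R = c_u·L_a·R = 44·27.20·17.5 = 20944.0 kN·m/m
M_D = W·d = 3314·8.34 = 27638.8 kN·m/m
FS = M_R / M_D = 20944.0 / 27638.8 = 0.758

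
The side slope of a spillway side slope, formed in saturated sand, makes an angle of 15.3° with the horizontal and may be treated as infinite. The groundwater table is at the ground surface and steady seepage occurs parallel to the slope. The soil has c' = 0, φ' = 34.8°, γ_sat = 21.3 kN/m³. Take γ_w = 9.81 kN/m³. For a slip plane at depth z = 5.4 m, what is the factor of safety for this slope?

With seepage parallel to the slope and the water table at the surface, the effective normal stress on the slip plane uses the buoyant unit weight γ' = γ_sat − γ_w while the driving shear stress uses γ_sat:
FS = [c' + γ' z cos²β tanφ'] / [γ_sat z sinβ cosβ]
(For c' = 0 this reduces to FS = (γ'/γ_sat)·tanφ'/tanβ.)
γ' = 21.3 − 9.81 = 11.49 kN/m³
Numerator = 0.0 + 11.49·5.4·cos²15.3°·tan34.8° = 0.0 + 11.49·5.4·0.9304·0.6950 = 40.120 kPa
Denominator = 21.3·5.4·sin15.3°·cos15.3° = 21.3·5.4·0.2639·0.9646 = 29.275 kPa
FS = 40.120 / 29.275 = 1.370

FS = 1.37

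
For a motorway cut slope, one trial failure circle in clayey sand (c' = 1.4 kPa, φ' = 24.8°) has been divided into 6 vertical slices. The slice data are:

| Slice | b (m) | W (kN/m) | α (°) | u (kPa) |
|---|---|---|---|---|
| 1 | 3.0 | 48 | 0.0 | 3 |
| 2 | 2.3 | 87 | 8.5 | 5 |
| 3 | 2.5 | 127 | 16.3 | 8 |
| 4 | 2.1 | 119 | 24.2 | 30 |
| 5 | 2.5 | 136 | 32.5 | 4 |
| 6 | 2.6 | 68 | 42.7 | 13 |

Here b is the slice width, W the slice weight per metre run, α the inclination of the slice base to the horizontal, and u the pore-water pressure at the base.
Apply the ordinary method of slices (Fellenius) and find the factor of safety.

Ordinary method of slices: FS = Σ[c'·Δl_i + (W_i cosα_i − u_i·Δl_i)·tanφ'] / Σ W_i sinα_i, with Δl_i = b_i / cosα_i.
Slice 1: Δl = 3.0/cos0.0° = 3.000 m; N'_1 = 48·cos0.0° − 3·3.000 = 39.0; c'Δl = 4.20; W sinα = 0.0
Slice 2: Δl = 2.3/cos8.5° = 2.326 m; N'_2 = 87·cos8.5° − 5·2.326 = 74.4; c'Δl = 3.26; W sinα = 12.9
Slice 3: Δl = 2.5/cos16.3° = 2.605 m; N'_3 = 127·cos16.3° − 8·2.605 = 101.1; c'Δl = 3.65; W sinα = 35.6
Slice 4: Δl = 2.1/cos24.2° = 2.302 m; N'_4 = 119·cos24.2° − 30·2.302 = 39.5; c'Δl = 3.22; W sinα = 48.8
Slice 5: Δl = 2.5/cos32.5° = 2.964 m; N'_5 = 136·cos32.5° − 4·2.964 = 102.8; c'Δl = 4.15; W sinα = 73.1
Slice 6: Δl = 2.6/cos42.7° = 3.538 m; N'_6 = 68·cos42.7° − 13·3.538 = 4.0; c'Δl = 4.95; W sinα = 46.1
Σc'Δl = 23.4 kN/m; ΣN' = 360.8 kN/m; ΣW sinα = 216.5 kN/m
Resisting = 23.4 + 360.8·tan24.8° = 23.4 + 166.7 = 190.1 kN/m
FS = 190.1 / 216.5 = 0.878

FS = 0.88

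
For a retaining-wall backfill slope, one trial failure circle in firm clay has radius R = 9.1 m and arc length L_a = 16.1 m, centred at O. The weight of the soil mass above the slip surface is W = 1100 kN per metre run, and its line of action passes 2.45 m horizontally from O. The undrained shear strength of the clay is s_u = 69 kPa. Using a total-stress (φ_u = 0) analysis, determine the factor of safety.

Taking moments about the centre O, the resisting moment is provided by the undrained shear strength acting along the arc:
M_R = s_u·L_a·R = 69·16.10·9.1 = 10109.2 kN·m/m
M_D = W·d = 1100·2.45 = 2695.0 kN·m/m
FS = M_R / M_D = 10109.2 / 2695.0 = 3.751

FS = 3.75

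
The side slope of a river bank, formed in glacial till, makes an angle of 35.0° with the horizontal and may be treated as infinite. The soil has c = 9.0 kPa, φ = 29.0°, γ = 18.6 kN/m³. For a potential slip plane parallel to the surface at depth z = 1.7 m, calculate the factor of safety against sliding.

For an infinite slope with a slip plane parallel to the surface (no pore pressure): FS = [c + γz cos²β tanφ] / [γz sinβ cosβ].
γz = 18.6·1.7 = 31.62 kN/m²
Numerator = 9.0 + 31.62·cos²35.0°·tan29.0° = 9.0 + 31.62·0.6710·0.5543 = 20.761 kPa
Denominator = 31.62·sin35.0°·cos35.0° = 31.62·0.5736·0.8192 = 14.857 kPa
FS = 20.761 / 14.857 = 1.397

FS = 1.40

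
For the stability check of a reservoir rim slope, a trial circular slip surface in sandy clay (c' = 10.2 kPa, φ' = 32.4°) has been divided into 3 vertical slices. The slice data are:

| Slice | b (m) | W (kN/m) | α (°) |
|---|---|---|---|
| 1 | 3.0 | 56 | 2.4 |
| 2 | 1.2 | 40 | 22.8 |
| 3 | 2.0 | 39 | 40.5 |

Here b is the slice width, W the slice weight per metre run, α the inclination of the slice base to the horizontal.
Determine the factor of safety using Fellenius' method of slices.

Ordinary method of slices: FS = Σ[c'·Δl_i + (W_i cosα_i)·tanφ'] / Σ W_i sinα_i, with Δl_i = b_i / cosα_i.
Slice 1: Δl = 3.0/cos2.4° = 3.003 m; N'_1 = 56·cos2.4° = 56.0; c'Δl = 30.63; W sinα = 2.3
Slice 2: Δl = 1.2/cos22.8° = 1.302 m; N'_2 = 40·cos22.8° = 36.9; c'Δl = 13.28; W sinα = 15.5
Slice 3: Δl = 2.0/cos40.5° = 2.630 m; N'_3 = 39·cos40.5° = 29.7; c'Δl = 26.83; W sinα = 25.3
Σc'Δl = 70.7 kN/m; ΣN' = 122.5 kN/m; ΣW sinα = 43.2 kN/m
Resisting = 70.7 + 122.5·tan32.4° = 70.7 + 77.7 = 148.5 kN/m
FS = 148.5 / 43.2 = 3.439

FS = 3.44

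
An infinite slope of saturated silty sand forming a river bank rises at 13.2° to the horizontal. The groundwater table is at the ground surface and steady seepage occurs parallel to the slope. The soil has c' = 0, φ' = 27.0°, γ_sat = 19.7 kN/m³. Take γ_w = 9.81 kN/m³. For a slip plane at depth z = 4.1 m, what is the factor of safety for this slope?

With seepage parallel to the slope and the water table at the surface, the effective normal stress on the slip plane uses the buoyant unit weight γ' = γ_sat − γ_w while the driving shear stress uses γ_sat:
FS = [c' + γ' z cos²β tanφ'] / [γ_sat z sinβ cosβ]
(For c' = 0 this reduces to FS = (γ'/γ_sat)·tanφ'/tanβ.)
γ' = 19.7 − 9.81 = 9.89 kN/m³
Numerator = 0.0 + 9.89·4.1·cos²13.2°·tan27.0° = 0.0 + 9.89·4.1·0.9479·0.5095 = 19.583 kPa
Denominator = 19.7·4.1·sin13.2°·cos13.2° = 19.7·4.1·0.2284·0.9736 = 17.957 kPa
FS = 19.583 / 17.957 = 1.091

FS = 1.09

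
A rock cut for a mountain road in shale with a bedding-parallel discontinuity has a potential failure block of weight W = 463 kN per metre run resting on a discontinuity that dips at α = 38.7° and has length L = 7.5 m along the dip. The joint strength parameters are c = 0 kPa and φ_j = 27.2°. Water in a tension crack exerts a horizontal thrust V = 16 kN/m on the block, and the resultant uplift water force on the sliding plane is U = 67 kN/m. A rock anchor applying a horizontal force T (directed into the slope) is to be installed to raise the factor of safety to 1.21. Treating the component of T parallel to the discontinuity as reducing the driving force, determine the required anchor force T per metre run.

Resolving forces along and normal to the sliding plane, with the horizontal anchor force T adding T·sinα to the effective normal force and T·cosα acting up the plane against the driving force:
FS = [cL + (W cosα − U − V sinα + T sinα) tanφ_j] / [W sinα + V cosα − T cosα]
Without the anchor: N' = 284.3 kN/m, driving T_d = 302.0 kN/m, resisting R = 0·7.5 + 284.3·tan27.2° = 146.1 kN/m, FS = 0.48.
Setting FS = 1.21 and solving for T:
1.21·(302.0 − T cos38.7°) = 146.1 + T sin38.7°·tan27.2°
T·(sin38.7°·tan27.2° + 1.21·cos38.7°) = 1.21·302.0 − 146.1
T·(0.6252·0.5139 + 1.21·0.7804) = 365.4 − 146.1 = 219.3
T·1.2657 = 219.3
T = 173.2 kN/m

T = 173 kN/m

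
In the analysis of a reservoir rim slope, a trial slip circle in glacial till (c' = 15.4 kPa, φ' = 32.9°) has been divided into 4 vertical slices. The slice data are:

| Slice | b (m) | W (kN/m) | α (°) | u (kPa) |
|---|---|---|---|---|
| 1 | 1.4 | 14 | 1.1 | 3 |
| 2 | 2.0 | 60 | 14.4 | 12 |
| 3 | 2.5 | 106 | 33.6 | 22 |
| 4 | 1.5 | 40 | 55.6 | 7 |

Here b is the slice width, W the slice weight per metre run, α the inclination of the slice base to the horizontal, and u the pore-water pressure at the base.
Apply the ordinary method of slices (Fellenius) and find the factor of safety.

Ordinary method of slices: FS = Σ[c'·Δl_i + (W_i cosα_i − u_i·Δl_i)·tanφ'] / Σ W_i sinα_i, with Δl_i = b_i / cosα_i.
Slice 1: Δl = 1.4/cos1.1° = 1.400 m; N'_1 = 14·cos1.1° − 3·1.400 = 9.8; c'Δl = 21.56; W sinα = 0.3
Slice 2: Δl = 2.0/cos14.4° = 2.065 m; N'_2 = 60·cos14.4° − 12·2.065 = 33.3; c'Δl = 31.80; W sinα = 14.9
Slice 3: Δl = 2.5/cos33.6° = 3.001 m; N'_3 = 106·cos33.6° − 22·3.001 = 22.3; c'Δl = 46.22; W sinα = 58.7
Slice 4: Δl = 1.5/cos55.6° = 2.655 m; N'_4 = 40·cos55.6° − 7·2.655 = 4.0; c'Δl = 40.89; W sinα = 33.0
Σc'Δl = 140.5 kN/m; ΣN' = 69.4 kN/m; ΣW sinα = 106.9 kN/m
Resisting = 140.5 + 69.4·tan32.9° = 140.5 + 44.9 = 185.4 kN/m
FS = 185.4 / 106.9 = 1.735

FS = 1.73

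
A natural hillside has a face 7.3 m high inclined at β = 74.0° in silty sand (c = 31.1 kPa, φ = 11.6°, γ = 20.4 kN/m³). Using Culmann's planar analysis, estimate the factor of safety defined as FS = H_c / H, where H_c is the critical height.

FS = 1.47

H_c = (4c/γ) · sinβ cosφ / [1 − cos(β − φ)]
    = (4·31.1/20.4) · sin74.0°·cos11.6° / [1 − cos62.4°]
    = 6.098 · 0.9416 / 0.5367 = 10.70 m
FS = H_c / H = 10.70 / 7.3 = 1.466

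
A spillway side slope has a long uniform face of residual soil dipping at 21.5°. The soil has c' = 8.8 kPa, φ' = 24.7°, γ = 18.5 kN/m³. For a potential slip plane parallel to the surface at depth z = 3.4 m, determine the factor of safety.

FS = 1.58

For an infinite slope with a slip plane parallel to the surface (no pore pressure): FS = [c' + γz cos²β tanφ'] / [γz sinβ cosβ].
γz = 18.5·3.4 = 62.90 kN/m²
Numerator = 8.8 + 62.90·cos²21.5°·tan24.7° = 8.8 + 62.90·0.8657·0.4599 = 33.845 kPa
Denominator = 62.90·sin21.5°·cos21.5° = 62.90·0.3665·0.9304 = 21.449 kPa
FS = 33.845 / 21.449 = 1.578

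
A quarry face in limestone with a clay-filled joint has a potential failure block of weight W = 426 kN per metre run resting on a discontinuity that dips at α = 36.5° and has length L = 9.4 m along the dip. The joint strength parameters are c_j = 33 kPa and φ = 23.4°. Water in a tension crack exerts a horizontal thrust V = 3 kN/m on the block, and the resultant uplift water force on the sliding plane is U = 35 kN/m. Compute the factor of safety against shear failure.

Resolving the block weight along and normal to the plane and applying the Mohr–Coulomb strength on the joint:
N' = W cosα − U − V sinα = 426·cos36.5° − 35 − 3·sin36.5° = 305.7 kN/m
Driving force T = W sinα + V cosα = 426·sin36.5° + 3·cos36.5° = 255.8 kN/m
Resisting force R = c_j·L + N'·tanφ = 33·9.4 + 305.7·tan23.4° = 310.2 + 132.3 = 442.5 kN/m
FS = R / T = 442.5 / 255.8 = 1.730

FS = 1.73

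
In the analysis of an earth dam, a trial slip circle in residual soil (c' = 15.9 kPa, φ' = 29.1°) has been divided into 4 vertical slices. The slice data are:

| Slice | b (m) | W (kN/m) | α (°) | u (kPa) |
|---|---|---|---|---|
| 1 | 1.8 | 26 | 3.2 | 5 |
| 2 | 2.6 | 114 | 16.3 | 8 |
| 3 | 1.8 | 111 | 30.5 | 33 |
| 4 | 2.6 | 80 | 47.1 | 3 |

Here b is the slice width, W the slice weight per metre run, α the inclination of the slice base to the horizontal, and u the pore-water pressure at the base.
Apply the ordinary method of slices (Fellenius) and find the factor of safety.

Ordinary method of slices: FS = Σ[c'·Δl_i + (W_i cosα_i − u_i·Δl_i)·tanφ'] / Σ W_i sinα_i, with Δl_i = b_i / cosα_i.
Slice 1: Δl = 1.8/cos3.2° = 1.803 m; N'_1 = 26·cos3.2° − 5·1.803 = 16.9; c'Δl = 28.66; W sinα = 1.5
Slice 2: Δl = 2.6/cos16.3° = 2.709 m; N'_2 = 114·cos16.3° − 8·2.709 = 87.7; c'Δl = 43.07; W sinα = 32.0
Slice 3: Δl = 1.8/cos30.5° = 2.089 m; N'_3 = 111·cos30.5° − 33·2.089 = 26.7; c'Δl = 33.22; W sinα = 56.3
Slice 4: Δl = 2.6/cos47.1° = 3.819 m; N'_4 = 80·cos47.1° − 3·3.819 = 43.0; c'Δl = 60.73; W sinα = 58.6
Σc'Δl = 165.7 kN/m; ΣN' = 174.4 kN/m; ΣW sinα = 148.4 kN/m
Resisting = 165.7 + 174.4·tan29.1° = 165.7 + 97.1 = 262.7 kN/m
FS = 262.7 / 148.4 = 1.771

FS = 1.77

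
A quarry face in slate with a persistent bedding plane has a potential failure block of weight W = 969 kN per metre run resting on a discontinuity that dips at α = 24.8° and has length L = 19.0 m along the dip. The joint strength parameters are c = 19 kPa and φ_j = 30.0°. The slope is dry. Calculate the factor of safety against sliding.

FS = 2.14

Resolving the block weight along and normal to the plane and applying the Mohr–Coulomb strength on the joint:
N' = W cosα = 969·cos24.8° = 879.6 kN/m
Driving force T = W sinα = 969·sin24.8° = 406.4 kN/m
Resisting force R = c·L + N'·tanφ_j = 19·19.0 + 879.6·tan30.0° = 361.0 + 507.9 = 868.9 kN/m
FS = R / T = 868.9 / 406.4 = 2.138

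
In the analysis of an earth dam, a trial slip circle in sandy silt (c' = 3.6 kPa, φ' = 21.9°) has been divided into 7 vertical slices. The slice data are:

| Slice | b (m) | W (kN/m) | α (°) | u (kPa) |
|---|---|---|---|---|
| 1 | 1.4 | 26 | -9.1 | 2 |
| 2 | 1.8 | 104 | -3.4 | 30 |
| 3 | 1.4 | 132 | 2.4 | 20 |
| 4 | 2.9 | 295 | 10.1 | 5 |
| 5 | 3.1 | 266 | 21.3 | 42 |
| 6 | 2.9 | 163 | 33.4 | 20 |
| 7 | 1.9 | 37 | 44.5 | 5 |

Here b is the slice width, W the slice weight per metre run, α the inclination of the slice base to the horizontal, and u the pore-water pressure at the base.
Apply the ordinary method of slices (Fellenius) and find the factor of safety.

FS = 1.23

Ordinary method of slices: FS = Σ[c'·Δl_i + (W_i cosα_i − u_i·Δl_i)·tanφ'] / Σ W_i sinα_i, with Δl_i = b_i / cosα_i.
Slice 1: Δl = 1.4/cos(-9.1°) = 1.418 m; N'_1 = 26·cos(-9.1°) − 2·1.418 = 22.8; c'Δl = 5.10; W sinα = -4.1
Slice 2: Δl = 1.8/cos(-3.4°) = 1.803 m; N'_2 = 104·cos(-3.4°) − 30·1.803 = 49.7; c'Δl = 6.49; W sinα = -6.2
Slice 3: Δl = 1.4/cos2.4° = 1.401 m; N'_3 = 132·cos2.4° − 20·1.401 = 103.9; c'Δl = 5.04; W sinα = 5.5
Slice 4: Δl = 2.9/cos10.1° = 2.946 m; N'_4 = 295·cos10.1° − 5·2.946 = 275.7; c'Δl = 10.60; W sinα = 51.7
Slice 5: Δl = 3.1/cos21.3° = 3.327 m; N'_5 = 266·cos21.3° − 42·3.327 = 108.1; c'Δl = 11.98; W sinα = 96.6
Slice 6: Δl = 2.9/cos33.4° = 3.474 m; N'_6 = 163·cos33.4° − 20·3.474 = 66.6; c'Δl = 12.51; W sinα = 89.7
Slice 7: Δl = 1.9/cos44.5° = 2.664 m; N'_7 = 37·cos44.5° − 5·2.664 = 13.1; c'Δl = 9.59; W sinα = 25.9
Σc'Δl = 61.3 kN/m; ΣN' = 639.9 kN/m; ΣW sinα = 259.3 kN/m
Resisting = 61.3 + 639.9·tan21.9° = 61.3 + 257.2 = 318.5 kN/m
FS = 318.5 / 259.3 = 1.229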